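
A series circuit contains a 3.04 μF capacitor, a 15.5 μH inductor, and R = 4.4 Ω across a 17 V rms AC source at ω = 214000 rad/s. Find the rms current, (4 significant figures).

3.582 A

X_L = ωL = 3.317 Ω
X_C = 1/(ωC) = 1.537 Ω
Net reactance X = X_L − X_C = 1.780 Ω
Z = 4.400 + j1.780 Ω
|Z| = √(4.400² + 1.780²) = 4.746 Ω
I = V/|Z| = 17/4.746 = 3.582 A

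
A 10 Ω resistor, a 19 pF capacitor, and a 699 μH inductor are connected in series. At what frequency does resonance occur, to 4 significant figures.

ω₀ = 1/√(LC) = 1/√(0.000699 × 1.9e-11) = 8.677e+06 rad/s
f₀ = ω₀/(2π) = 1.381 MHz

1.381 MHz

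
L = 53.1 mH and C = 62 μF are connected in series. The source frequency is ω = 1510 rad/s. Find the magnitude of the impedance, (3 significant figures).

X_L = ωL = 80.2 Ω
X_C = 1/(ωC) = 10.7 Ω
Net reactance X = X_L − X_C = 69.5 Ω
Z = j69.5 Ω
|Z| = √(0² + 69.5²) = 69.5 Ω

69.5 Ω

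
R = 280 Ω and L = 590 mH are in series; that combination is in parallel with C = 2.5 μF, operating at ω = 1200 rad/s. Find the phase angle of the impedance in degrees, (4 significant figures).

X_L = ωL = 708.0 Ω
X_C = 1/(ωC) = 333.3 Ω
Branch 1 (R+jX_L): Z₁ = 280.0 + j708.0 Ω, |Z₁| = 761.4 Ω
Branch 2 (−jX_C): Z₂ = −j333.3 Ω
Parallel: Z = Z₁Z₂/(Z₁+Z₂), |Z| = 542.6 Ω, ∠Z = -74.81°

-74.81°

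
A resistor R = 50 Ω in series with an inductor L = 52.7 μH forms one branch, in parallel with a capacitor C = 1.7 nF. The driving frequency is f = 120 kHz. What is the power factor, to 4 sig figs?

0.8230

ω = 2πf = 754000 rad/s
X_L = ωL = 39.73 Ω
X_C = 1/(ωC) = 780.2 Ω
Branch 1 (R+jX_L): Z₁ = 50.00 + j39.73 Ω, |Z₁| = 63.87 Ω
Branch 2 (−jX_C): Z₂ = −j780.2 Ω
Parallel: Z = Z₁Z₂/(Z₁+Z₂), |Z| = 67.14 Ω, ∠Z = 34.61°
cos φ = cos(34.61°) = 0.8230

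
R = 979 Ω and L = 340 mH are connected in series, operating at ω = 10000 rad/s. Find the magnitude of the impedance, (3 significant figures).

3540 Ω

X_L = ωL = 3400 Ω
Z = 979 + j3400 Ω
|Z| = √(979² + 3400²) = 3540 Ω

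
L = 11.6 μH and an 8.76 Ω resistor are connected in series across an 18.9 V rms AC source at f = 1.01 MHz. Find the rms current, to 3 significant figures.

255 mA

ω = 2πf = 6.346e+06 rad/s
X_L = ωL = 73.6 Ω
Z = 8.76 + j73.6 Ω
|Z| = √(8.76² + 73.6²) = 74.1 Ω
I = V/|Z| = 18.9/74.1 = 255 mA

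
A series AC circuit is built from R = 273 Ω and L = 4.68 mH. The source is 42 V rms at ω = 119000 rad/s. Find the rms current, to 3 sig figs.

X_L = ωL = 557 Ω
Z = 273 + j557 Ω
|Z| = √(273² + 557²) = 620 Ω
I = V/|Z| = 42/620 = 67.7 mA

67.7 mA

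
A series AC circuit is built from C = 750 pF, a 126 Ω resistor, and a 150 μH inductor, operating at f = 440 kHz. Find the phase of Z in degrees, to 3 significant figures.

-28.2°

ω = 2πf = 2.765e+06 rad/s
X_L = ωL = 415 Ω
X_C = 1/(ωC) = 482 Ω
Net reactance X = X_L − X_C = -67.6 Ω
Z = 126 − j67.6 Ω
|Z| = √(126² + 67.6²) = 143 Ω
∠Z = arctan(-67.6/126) = -28.2°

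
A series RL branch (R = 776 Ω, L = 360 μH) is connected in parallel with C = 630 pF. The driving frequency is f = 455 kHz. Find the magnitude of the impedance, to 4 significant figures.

ω = 2πf = 2.859e+06 rad/s
X_L = ωL = 1029 Ω
X_C = 1/(ωC) = 555.2 Ω
Branch 1 (R+jX_L): Z₁ = 776.0 + j1029 Ω, |Z₁| = 1289 Ω
Branch 2 (−jX_C): Z₂ = −j555.2 Ω
Parallel: Z = Z₁Z₂/(Z₁+Z₂), |Z| = 787.0 Ω, ∠Z = -68.43°

787.0 Ω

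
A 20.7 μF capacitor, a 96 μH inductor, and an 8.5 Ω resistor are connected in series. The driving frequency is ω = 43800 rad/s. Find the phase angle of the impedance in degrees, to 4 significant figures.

20.05°

X_L = ωL = 4.205 Ω
X_C = 1/(ωC) = 1.103 Ω
Net reactance X = X_L − X_C = 3.102 Ω
Z = 8.500 + j3.102 Ω
|Z| = √(8.500² + 3.102²) = 9.048 Ω
∠Z = arctan(3.102/8.500) = 20.05°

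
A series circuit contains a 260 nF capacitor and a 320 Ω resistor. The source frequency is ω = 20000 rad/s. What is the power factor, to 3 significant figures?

X_C = 1/(ωC) = 192 Ω
Z = 320 − j192 Ω
|Z| = √(320² + 192²) = 373 Ω
∠Z = arctan(-192/320) = -31.0°
cos φ = cos(-31.0°) = 0.857

0.857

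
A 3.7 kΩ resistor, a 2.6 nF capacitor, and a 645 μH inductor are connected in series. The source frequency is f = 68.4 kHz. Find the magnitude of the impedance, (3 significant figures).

ω = 2πf = 429800 rad/s
X_L = ωL = 277 Ω
X_C = 1/(ωC) = 895 Ω
Net reactance X = X_L − X_C = -618 Ω
Z = 3700 − j618 Ω
|Z| = √(3700² + 618²) = 3750 Ω

3750 Ω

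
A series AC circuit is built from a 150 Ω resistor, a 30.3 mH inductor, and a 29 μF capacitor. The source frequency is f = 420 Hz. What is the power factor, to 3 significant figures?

ω = 2πf = 2639 rad/s
X_L = ωL = 80.0 Ω
X_C = 1/(ωC) = 13.1 Ω
Net reactance X = X_L − X_C = 66.9 Ω
Z = 150 + j66.9 Ω
|Z| = √(150² + 66.9²) = 164 Ω
∠Z = arctan(66.9/150) = 24.0°
cos φ = cos(24.0°) = 0.913

0.913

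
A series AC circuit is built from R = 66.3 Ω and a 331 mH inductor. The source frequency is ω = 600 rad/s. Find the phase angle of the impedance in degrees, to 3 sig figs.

71.5°

X_L = ωL = 199 Ω
Z = 66.3 + j199 Ω
|Z| = √(66.3² + 199²) = 209 Ω
∠Z = arctan(199/66.3) = 71.5°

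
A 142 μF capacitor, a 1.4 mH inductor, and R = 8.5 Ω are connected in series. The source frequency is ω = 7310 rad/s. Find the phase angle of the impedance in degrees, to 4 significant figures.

X_L = ωL = 10.23 Ω
X_C = 1/(ωC) = 0.9634 Ω
Net reactance X = X_L − X_C = 9.271 Ω
Z = 8.500 + j9.271 Ω
|Z| = √(8.500² + 9.271²) = 12.58 Ω
∠Z = arctan(9.271/8.500) = 47.48°

47.48°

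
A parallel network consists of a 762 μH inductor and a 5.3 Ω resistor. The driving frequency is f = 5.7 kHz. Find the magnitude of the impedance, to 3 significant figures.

ω = 2πf = 35810 rad/s
X_L = ωL = 27.3 Ω
Parallel: admittances add. Y = 1/R + 1/(jωL)
Y = (0.189 − j0.0366) S
|Y| = 0.192 S → |Z| = 1/|Y| = 5.20 Ω, ∠Z = −∠Y = 11.0°

5.20 Ω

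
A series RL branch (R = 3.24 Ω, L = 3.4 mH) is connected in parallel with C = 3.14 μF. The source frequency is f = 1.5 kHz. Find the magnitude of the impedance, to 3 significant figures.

296 Ω

ω = 2πf = 9425 rad/s
X_L = ωL = 32.0 Ω
X_C = 1/(ωC) = 33.8 Ω
Branch 1 (R+jX_L): Z₁ = 3.24 + j32.0 Ω, |Z₁| = 32.2 Ω
Branch 2 (−jX_C): Z₂ = −j33.8 Ω
Parallel: Z = Z₁Z₂/(Z₁+Z₂), |Z| = 296 Ω, ∠Z = 22.6°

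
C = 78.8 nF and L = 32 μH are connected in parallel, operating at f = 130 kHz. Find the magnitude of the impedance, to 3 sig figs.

38.3 Ω

ω = 2πf = 816800 rad/s
X_L = ωL = 26.1 Ω
X_C = 1/(ωC) = 15.5 Ω
Parallel: admittances add. Y = 1/(jωL) + jωC
Y = (0 + j0.0261) S
|Y| = 0.0261 S → |Z| = 1/|Y| = 38.3 Ω, ∠Z = −∠Y = -90.0°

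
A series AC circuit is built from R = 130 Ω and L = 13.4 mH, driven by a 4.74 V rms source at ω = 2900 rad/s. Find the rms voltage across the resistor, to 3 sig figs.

X_L = ωL = 38.9 Ω
Z = 130 + j38.9 Ω
|Z| = √(130² + 38.9²) = 136 Ω
I = V/|Z| = 34.9 mA
V_R = I·|Z_R| = 0.0349 × 130 = 4.54 V

4.54 V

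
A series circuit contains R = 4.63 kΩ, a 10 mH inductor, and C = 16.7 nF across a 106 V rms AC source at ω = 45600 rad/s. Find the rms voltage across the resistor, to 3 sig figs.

104 V

X_L = ωL = 456 Ω
X_C = 1/(ωC) = 1310 Ω
Net reactance X = X_L − X_C = -857 Ω
Z = 4630 − j857 Ω
|Z| = √(4630² + 857²) = 4710 Ω
I = V/|Z| = 22.5 mA
V_R = I·|Z_R| = 0.0225 × 4630 = 104 V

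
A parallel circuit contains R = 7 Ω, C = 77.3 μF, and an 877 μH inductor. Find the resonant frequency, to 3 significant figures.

ω₀ = 1/√(LC) = 1/√(0.000877 × 7.73e-05) = 3841 rad/s
f₀ = ω₀/(2π) = 611 Hz

611 Hz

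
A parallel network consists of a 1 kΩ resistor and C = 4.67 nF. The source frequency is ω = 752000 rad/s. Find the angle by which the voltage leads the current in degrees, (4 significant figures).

X_C = 1/(ωC) = 284.8 Ω
Parallel: admittances add. Y = 1/R + jωC
Y = (0.001000 + j0.003512) S
|Y| = 0.003651 S → |Z| = 1/|Y| = 273.9 Ω, ∠Z = −∠Y = -74.11°

-74.11°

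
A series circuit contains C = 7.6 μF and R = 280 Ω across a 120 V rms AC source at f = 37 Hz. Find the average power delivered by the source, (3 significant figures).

ω = 2πf = 232.5 rad/s
X_C = 1/(ωC) = 566 Ω
Z = 280 − j566 Ω
|Z| = √(280² + 566²) = 631 Ω
∠Z = arctan(-566/280) = -63.7°
I = V/|Z| = 190 mA
P = VI cos φ = 120 × 0.190 × cos(-63.7°) = 10.1 W

10.1 W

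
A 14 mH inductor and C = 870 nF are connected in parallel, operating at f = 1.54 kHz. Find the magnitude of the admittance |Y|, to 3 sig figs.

1.04 mS

ω = 2πf = 9676 rad/s
X_L = ωL = 135 Ω
X_C = 1/(ωC) = 119 Ω
Parallel: admittances add. Y = 1/(jωL) + jωC
Y = (0 + j0.00104) S
|Y| = 0.00104 S → |Z| = 1/|Y| = 965 Ω, ∠Z = −∠Y = -90.0°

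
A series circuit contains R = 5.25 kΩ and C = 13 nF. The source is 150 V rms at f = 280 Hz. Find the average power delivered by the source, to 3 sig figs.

60.9 mW

ω = 2πf = 1759 rad/s
X_C = 1/(ωC) = 43700 Ω
Z = 5250 − j43700 Ω
|Z| = √(5250² + 43700²) = 44000 Ω
∠Z = arctan(-43700/5250) = -83.2°
I = V/|Z| = 3.41 mA
P = VI cos φ = 150 × 0.00341 × cos(-83.2°) = 60.9 mW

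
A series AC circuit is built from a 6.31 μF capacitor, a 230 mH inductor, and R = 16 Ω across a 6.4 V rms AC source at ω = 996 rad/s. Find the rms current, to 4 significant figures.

X_L = ωL = 229.1 Ω
X_C = 1/(ωC) = 159.1 Ω
Net reactance X = X_L − X_C = 69.96 Ω
Z = 16.00 + j69.96 Ω
|Z| = √(16.00² + 69.96²) = 71.77 Ω
I = V/|Z| = 6.4/71.77 = 89.17 mA

89.17 mA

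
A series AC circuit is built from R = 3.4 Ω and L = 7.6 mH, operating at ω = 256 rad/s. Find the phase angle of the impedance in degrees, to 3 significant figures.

29.8°

X_L = ωL = 1.95 Ω
Z = 3.40 + j1.95 Ω
|Z| = √(3.40² + 1.95²) = 3.92 Ω
∠Z = arctan(1.95/3.40) = 29.8°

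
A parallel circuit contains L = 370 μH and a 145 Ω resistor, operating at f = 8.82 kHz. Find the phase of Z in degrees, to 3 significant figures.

82.0°

ω = 2πf = 55420 rad/s
X_L = ωL = 20.5 Ω
Parallel: admittances add. Y = 1/R + 1/(jωL)
Y = (0.00690 − j0.0488) S
|Y| = 0.0493 S → |Z| = 1/|Y| = 20.3 Ω, ∠Z = −∠Y = 82.0°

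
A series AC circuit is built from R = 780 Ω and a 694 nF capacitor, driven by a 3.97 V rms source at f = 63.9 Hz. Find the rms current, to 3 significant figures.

1.08 mA

ω = 2πf = 401.5 rad/s
X_C = 1/(ωC) = 3590 Ω
Z = 780 − j3590 Ω
|Z| = √(780² + 3590²) = 3670 Ω
I = V/|Z| = 3.97/3670 = 1.08 mA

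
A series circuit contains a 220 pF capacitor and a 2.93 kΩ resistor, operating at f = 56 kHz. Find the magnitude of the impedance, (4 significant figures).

13250 Ω

ω = 2πf = 351900 rad/s
X_C = 1/(ωC) = 12920 Ω
Z = 2930 − j12920 Ω
|Z| = √(2930² + 12920²) = 13250 Ω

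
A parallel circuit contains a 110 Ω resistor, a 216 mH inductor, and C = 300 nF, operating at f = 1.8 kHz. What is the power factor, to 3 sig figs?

ω = 2πf = 11310 rad/s
X_L = ωL = 2440 Ω
X_C = 1/(ωC) = 295 Ω
Parallel: admittances add. Y = 1/R + 1/(jωL) + jωC
Y = (0.00909 + j0.00298) S
|Y| = 0.00957 S → |Z| = 1/|Y| = 105 Ω, ∠Z = −∠Y = -18.2°
cos φ = cos(-18.2°) = 0.950

0.950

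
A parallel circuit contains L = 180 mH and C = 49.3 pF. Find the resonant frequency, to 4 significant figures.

ω₀ = 1/√(LC) = 1/√(0.18 × 4.93e-11) = 335700 rad/s
f₀ = ω₀/(2π) = 53.43 kHz

53.43 kHz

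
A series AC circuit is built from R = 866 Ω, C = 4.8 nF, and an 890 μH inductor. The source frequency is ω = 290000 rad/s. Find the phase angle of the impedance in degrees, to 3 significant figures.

-28.0°

X_L = ωL = 258 Ω
X_C = 1/(ωC) = 718 Ω
Net reactance X = X_L − X_C = -460 Ω
Z = 866 − j460 Ω
|Z| = √(866² + 460²) = 981 Ω
∠Z = arctan(-460/866) = -28.0°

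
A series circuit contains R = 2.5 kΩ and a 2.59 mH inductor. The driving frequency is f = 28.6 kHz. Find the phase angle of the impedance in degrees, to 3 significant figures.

ω = 2πf = 179700 rad/s
X_L = ωL = 465 Ω
Z = 2500 + j465 Ω
|Z| = √(2500² + 465²) = 2540 Ω
∠Z = arctan(465/2500) = 10.5°

10.5°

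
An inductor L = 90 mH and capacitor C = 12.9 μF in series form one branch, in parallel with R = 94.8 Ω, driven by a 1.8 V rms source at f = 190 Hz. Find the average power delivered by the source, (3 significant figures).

ω = 2πf = 1194 rad/s
X_L = ωL = 107 Ω
X_C = 1/(ωC) = 64.9 Ω
Branch 1: Z₁ = R = 94.8 Ω
Branch 2 (series LC): Z₂ = j(X_L − X_C) = j42.5 Ω
Parallel: Z = Z₁Z₂/(Z₁+Z₂), |Z| = 38.8 Ω, ∠Z = 65.8°
I = V/|Z| = 46.4 mA
P = VI cos φ = 1.8 × 0.0464 × cos(65.8°) = 34.2 mW

34.2 mW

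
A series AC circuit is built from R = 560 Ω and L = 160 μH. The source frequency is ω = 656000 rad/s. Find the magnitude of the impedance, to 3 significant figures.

570 Ω

X_L = ωL = 105 Ω
Z = 560 + j105 Ω
|Z| = √(560² + 105²) = 570 Ω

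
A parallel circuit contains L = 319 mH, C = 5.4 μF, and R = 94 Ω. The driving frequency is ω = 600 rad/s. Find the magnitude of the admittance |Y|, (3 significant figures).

10.8 mS

X_L = ωL = 191 Ω
X_C = 1/(ωC) = 309 Ω
Parallel: admittances add. Y = 1/R + 1/(jωL) + jωC
Y = (0.0106 − j0.00198) S
|Y| = 0.0108 S → |Z| = 1/|Y| = 92.4 Ω, ∠Z = −∠Y = 10.6°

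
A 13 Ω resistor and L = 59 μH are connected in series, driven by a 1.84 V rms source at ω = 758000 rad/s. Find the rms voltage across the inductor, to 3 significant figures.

X_L = ωL = 44.7 Ω
Z = 13.0 + j44.7 Ω
|Z| = √(13.0² + 44.7²) = 46.6 Ω
I = V/|Z| = 39.5 mA
V_L = I·|Z_L| = 0.0395 × 44.7 = 1.77 V

1.77 V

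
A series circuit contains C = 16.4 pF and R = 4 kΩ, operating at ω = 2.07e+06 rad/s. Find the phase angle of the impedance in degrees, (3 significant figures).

-82.3°

X_C = 1/(ωC) = 29500 Ω
Z = 4000 − j29500 Ω
|Z| = √(4000² + 29500²) = 29700 Ω
∠Z = arctan(-29500/4000) = -82.3°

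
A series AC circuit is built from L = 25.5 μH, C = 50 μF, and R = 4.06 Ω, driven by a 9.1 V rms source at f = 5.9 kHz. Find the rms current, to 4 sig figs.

ω = 2πf = 37070 rad/s
X_L = ωL = 0.9453 Ω
X_C = 1/(ωC) = 0.5395 Ω
Net reactance X = X_L − X_C = 0.4058 Ω
Z = 4.060 + j0.4058 Ω
|Z| = √(4.060² + 0.4058²) = 4.080 Ω
I = V/|Z| = 9.1/4.080 = 2.230 A

2.230 A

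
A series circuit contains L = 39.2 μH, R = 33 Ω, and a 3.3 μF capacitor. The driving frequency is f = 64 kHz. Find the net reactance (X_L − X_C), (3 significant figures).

15.0 Ω

ω = 2πf = 402100 rad/s
X_L = ωL = 15.8 Ω
X_C = 1/(ωC) = 0.754 Ω
X = 15.8 − 0.754 = 15.0 Ω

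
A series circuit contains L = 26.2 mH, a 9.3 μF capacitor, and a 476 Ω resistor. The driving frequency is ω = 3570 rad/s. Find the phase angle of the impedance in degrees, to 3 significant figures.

X_L = ωL = 93.5 Ω
X_C = 1/(ωC) = 30.1 Ω
Net reactance X = X_L − X_C = 63.4 Ω
Z = 476 + j63.4 Ω
|Z| = √(476² + 63.4²) = 480 Ω
∠Z = arctan(63.4/476) = 7.59°

7.59°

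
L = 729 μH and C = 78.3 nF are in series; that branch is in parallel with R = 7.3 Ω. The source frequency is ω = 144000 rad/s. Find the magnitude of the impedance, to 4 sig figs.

X_L = ωL = 105.0 Ω
X_C = 1/(ωC) = 88.69 Ω
Branch 1: Z₁ = R = 7.300 Ω
Branch 2 (series LC): Z₂ = j(X_L − X_C) = j16.29 Ω
Parallel: Z = Z₁Z₂/(Z₁+Z₂), |Z| = 6.661 Ω, ∠Z = 24.14°

6.661 Ω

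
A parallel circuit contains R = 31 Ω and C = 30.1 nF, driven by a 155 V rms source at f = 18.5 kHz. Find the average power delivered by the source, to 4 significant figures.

775.0 W

ω = 2πf = 116200 rad/s
X_C = 1/(ωC) = 285.8 Ω
Parallel: admittances add. Y = 1/R + jωC
Y = (0.03226 + j0.003499) S
|Y| = 0.03245 S → |Z| = 1/|Y| = 30.82 Ω, ∠Z = −∠Y = -6.190°
I = V/|Z| = 5.029 A
P = VI cos φ = 155 × 5.029 × cos(-6.190°) = 775.0 W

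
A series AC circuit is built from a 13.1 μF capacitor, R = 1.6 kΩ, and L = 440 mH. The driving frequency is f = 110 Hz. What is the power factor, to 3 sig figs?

0.993

ω = 2πf = 691.2 rad/s
X_L = ωL = 304 Ω
X_C = 1/(ωC) = 110 Ω
Net reactance X = X_L − X_C = 194 Ω
Z = 1600 + j194 Ω
|Z| = √(1600² + 194²) = 1610 Ω
∠Z = arctan(194/1600) = 6.90°
cos φ = cos(6.90°) = 0.993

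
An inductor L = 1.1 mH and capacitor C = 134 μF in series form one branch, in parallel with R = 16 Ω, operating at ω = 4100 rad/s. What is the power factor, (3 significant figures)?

X_L = ωL = 4.51 Ω
X_C = 1/(ωC) = 1.82 Ω
Branch 1: Z₁ = R = 16.0 Ω
Branch 2 (series LC): Z₂ = j(X_L − X_C) = j2.69 Ω
Parallel: Z = Z₁Z₂/(Z₁+Z₂), |Z| = 2.65 Ω, ∠Z = 80.5°
cos φ = cos(80.5°) = 0.166

0.166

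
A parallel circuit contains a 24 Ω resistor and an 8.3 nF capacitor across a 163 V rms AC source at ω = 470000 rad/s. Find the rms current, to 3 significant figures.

6.82 A

X_C = 1/(ωC) = 256 Ω
Parallel: admittances add. Y = 1/R + jωC
Y = (0.0417 + j0.00390) S
|Y| = 0.0418 S → |Z| = 1/|Y| = 23.9 Ω, ∠Z = −∠Y = -5.35°
I = V/|Z| = 163/23.9 = 6.82 A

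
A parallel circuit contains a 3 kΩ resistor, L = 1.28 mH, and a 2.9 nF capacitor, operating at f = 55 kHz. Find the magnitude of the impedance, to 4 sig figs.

768.1 Ω

ω = 2πf = 345600 rad/s
X_L = ωL = 442.3 Ω
X_C = 1/(ωC) = 997.8 Ω
Parallel: admittances add. Y = 1/R + 1/(jωL) + jωC
Y = (0.0003333 − j0.001259) S
|Y| = 0.001302 S → |Z| = 1/|Y| = 768.1 Ω, ∠Z = −∠Y = 75.17°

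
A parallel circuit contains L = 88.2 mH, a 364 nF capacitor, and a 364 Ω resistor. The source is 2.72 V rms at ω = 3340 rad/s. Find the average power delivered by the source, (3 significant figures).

20.3 mW

X_L = ωL = 295 Ω
X_C = 1/(ωC) = 823 Ω
Parallel: admittances add. Y = 1/R + 1/(jωL) + jωC
Y = (0.00275 − j0.00218) S
|Y| = 0.00351 S → |Z| = 1/|Y| = 285 Ω, ∠Z = −∠Y = 38.4°
I = V/|Z| = 9.54 mA
P = VI cos φ = 2.72 × 0.00954 × cos(38.4°) = 20.3 mW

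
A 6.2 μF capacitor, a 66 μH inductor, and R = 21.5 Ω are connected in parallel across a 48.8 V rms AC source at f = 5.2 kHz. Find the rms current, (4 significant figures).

ω = 2πf = 32670 rad/s
X_L = ωL = 2.156 Ω
X_C = 1/(ωC) = 4.937 Ω
Parallel: admittances add. Y = 1/R + 1/(jωL) + jωC
Y = (0.04651 − j0.2612) S
|Y| = 0.2653 S → |Z| = 1/|Y| = 3.770 Ω, ∠Z = −∠Y = 79.90°
I = V/|Z| = 48.8/3.770 = 12.95 A

12.95 A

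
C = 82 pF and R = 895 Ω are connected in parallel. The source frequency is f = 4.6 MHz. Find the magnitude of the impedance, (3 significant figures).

ω = 2πf = 2.89e+07 rad/s
X_C = 1/(ωC) = 422 Ω
Parallel: admittances add. Y = 1/R + jωC
Y = (0.00112 + j0.00237) S
|Y| = 0.00262 S → |Z| = 1/|Y| = 382 Ω, ∠Z = −∠Y = -64.8°

382 Ω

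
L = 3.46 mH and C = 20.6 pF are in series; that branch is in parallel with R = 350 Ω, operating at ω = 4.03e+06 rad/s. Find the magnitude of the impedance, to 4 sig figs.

344.2 Ω

X_L = ωL = 13940 Ω
X_C = 1/(ωC) = 12050 Ω
Branch 1: Z₁ = R = 350.0 Ω
Branch 2 (series LC): Z₂ = j(X_L − X_C) = j1898 Ω
Parallel: Z = Z₁Z₂/(Z₁+Z₂), |Z| = 344.2 Ω, ∠Z = 10.45°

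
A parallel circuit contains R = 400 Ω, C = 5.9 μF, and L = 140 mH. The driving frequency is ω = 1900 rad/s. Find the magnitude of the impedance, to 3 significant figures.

127 Ω

X_L = ωL = 266 Ω
X_C = 1/(ωC) = 89.2 Ω
Parallel: admittances add. Y = 1/R + 1/(jωL) + jωC
Y = (0.00250 + j0.00745) S
|Y| = 0.00786 S → |Z| = 1/|Y| = 127 Ω, ∠Z = −∠Y = -71.5°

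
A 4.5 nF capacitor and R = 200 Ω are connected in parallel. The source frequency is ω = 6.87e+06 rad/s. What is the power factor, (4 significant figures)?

X_C = 1/(ωC) = 32.35 Ω
Parallel: admittances add. Y = 1/R + jωC
Y = (0.005000 + j0.03091) S
|Y| = 0.03132 S → |Z| = 1/|Y| = 31.93 Ω, ∠Z = −∠Y = -80.81°
cos φ = cos(-80.81°) = 0.1597

0.1597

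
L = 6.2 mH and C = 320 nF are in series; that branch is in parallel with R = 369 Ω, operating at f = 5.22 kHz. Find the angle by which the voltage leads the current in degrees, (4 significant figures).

73.68°

ω = 2πf = 32800 rad/s
X_L = ωL = 203.3 Ω
X_C = 1/(ωC) = 95.28 Ω
Branch 1: Z₁ = R = 369.0 Ω
Branch 2 (series LC): Z₂ = j(X_L − X_C) = j108.1 Ω
Parallel: Z = Z₁Z₂/(Z₁+Z₂), |Z| = 103.7 Ω, ∠Z = 73.68°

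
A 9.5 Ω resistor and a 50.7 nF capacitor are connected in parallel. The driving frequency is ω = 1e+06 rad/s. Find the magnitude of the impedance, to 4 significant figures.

X_C = 1/(ωC) = 19.72 Ω
Parallel: admittances add. Y = 1/R + jωC
Y = (0.1053 + j0.05070) S
|Y| = 0.1168 S → |Z| = 1/|Y| = 8.559 Ω, ∠Z = −∠Y = -25.72°

8.559 Ω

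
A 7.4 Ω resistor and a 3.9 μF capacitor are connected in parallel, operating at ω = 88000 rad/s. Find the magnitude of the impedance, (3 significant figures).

2.71 Ω

X_C = 1/(ωC) = 2.91 Ω
Parallel: admittances add. Y = 1/R + jωC
Y = (0.135 + j0.343) S
|Y| = 0.369 S → |Z| = 1/|Y| = 2.71 Ω, ∠Z = −∠Y = -68.5°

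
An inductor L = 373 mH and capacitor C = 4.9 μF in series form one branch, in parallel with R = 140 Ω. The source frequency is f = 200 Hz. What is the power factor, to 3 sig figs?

ω = 2πf = 1257 rad/s
X_L = ωL = 469 Ω
X_C = 1/(ωC) = 162 Ω
Branch 1: Z₁ = R = 140 Ω
Branch 2 (series LC): Z₂ = j(X_L − X_C) = j306 Ω
Parallel: Z = Z₁Z₂/(Z₁+Z₂), |Z| = 127 Ω, ∠Z = 24.6°
cos φ = cos(24.6°) = 0.910

0.910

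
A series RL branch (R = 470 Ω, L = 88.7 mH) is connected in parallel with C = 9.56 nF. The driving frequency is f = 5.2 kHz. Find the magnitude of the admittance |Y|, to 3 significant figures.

59.5 μS

ω = 2πf = 32670 rad/s
X_L = ωL = 2900 Ω
X_C = 1/(ωC) = 3200 Ω
Branch 1 (R+jX_L): Z₁ = 470 + j2900 Ω, |Z₁| = 2940 Ω
Branch 2 (−jX_C): Z₂ = −j3200 Ω
Parallel: Z = Z₁Z₂/(Z₁+Z₂), |Z| = 16800 Ω, ∠Z = 23.6°
|Y| = 1/|Z| = 59.5 μS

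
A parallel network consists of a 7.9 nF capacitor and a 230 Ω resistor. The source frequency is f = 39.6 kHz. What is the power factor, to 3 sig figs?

0.911

ω = 2πf = 248800 rad/s
X_C = 1/(ωC) = 509 Ω
Parallel: admittances add. Y = 1/R + jωC
Y = (0.00435 + j0.00197) S
|Y| = 0.00477 S → |Z| = 1/|Y| = 210 Ω, ∠Z = −∠Y = -24.3°
cos φ = cos(-24.3°) = 0.911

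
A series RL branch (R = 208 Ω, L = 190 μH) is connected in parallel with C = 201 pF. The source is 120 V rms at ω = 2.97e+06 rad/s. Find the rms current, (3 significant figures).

135 mA

X_L = ωL = 564 Ω
X_C = 1/(ωC) = 1680 Ω
Branch 1 (R+jX_L): Z₁ = 208 + j564 Ω, |Z₁| = 601 Ω
Branch 2 (−jX_C): Z₂ = −j1680 Ω
Parallel: Z = Z₁Z₂/(Z₁+Z₂), |Z| = 891 Ω, ∠Z = 59.2°
I = V/|Z| = 120/891 = 135 mA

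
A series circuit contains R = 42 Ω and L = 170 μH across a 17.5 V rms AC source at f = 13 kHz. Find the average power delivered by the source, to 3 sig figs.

6.57 W

ω = 2πf = 81680 rad/s
X_L = ωL = 13.9 Ω
Z = 42.0 + j13.9 Ω
|Z| = √(42.0² + 13.9²) = 44.2 Ω
∠Z = arctan(13.9/42.0) = 18.3°
I = V/|Z| = 396 mA
P = VI cos φ = 17.5 × 0.396 × cos(18.3°) = 6.57 W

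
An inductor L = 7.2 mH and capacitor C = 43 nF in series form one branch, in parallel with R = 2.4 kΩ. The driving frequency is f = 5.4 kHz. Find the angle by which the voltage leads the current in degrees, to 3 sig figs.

ω = 2πf = 33930 rad/s
X_L = ωL = 244 Ω
X_C = 1/(ωC) = 685 Ω
Branch 1: Z₁ = R = 2400 Ω
Branch 2 (series LC): Z₂ = j(X_L − X_C) = −j441 Ω
Parallel: Z = Z₁Z₂/(Z₁+Z₂), |Z| = 434 Ω, ∠Z = -79.6°

-79.6°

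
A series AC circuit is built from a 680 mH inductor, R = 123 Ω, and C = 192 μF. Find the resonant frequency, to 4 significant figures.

ω₀ = 1/√(LC) = 1/√(0.68 × 0.000192) = 87.52 rad/s
f₀ = ω₀/(2π) = 13.93 Hz

13.93 Hz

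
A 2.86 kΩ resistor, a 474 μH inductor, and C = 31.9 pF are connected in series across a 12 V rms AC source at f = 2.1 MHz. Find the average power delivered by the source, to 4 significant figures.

ω = 2πf = 1.319e+07 rad/s
X_L = ωL = 6254 Ω
X_C = 1/(ωC) = 2376 Ω
Net reactance X = X_L − X_C = 3878 Ω
Z = 2860 + j3878 Ω
|Z| = √(2860² + 3878²) = 4819 Ω
∠Z = arctan(3878/2860) = 53.59°
I = V/|Z| = 2.490 mA
P = VI cos φ = 12 × 0.002490 × cos(53.59°) = 17.73 mW

17.73 mW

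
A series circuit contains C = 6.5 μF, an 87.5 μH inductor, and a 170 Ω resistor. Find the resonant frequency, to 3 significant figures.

ω₀ = 1/√(LC) = 1/√(8.75e-05 × 6.5e-06) = 41930 rad/s
f₀ = ω₀/(2π) = 6.67 kHz

6.67 kHz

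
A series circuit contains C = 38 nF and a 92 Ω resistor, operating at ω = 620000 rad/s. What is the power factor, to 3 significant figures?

X_C = 1/(ωC) = 42.4 Ω
Z = 92.0 − j42.4 Ω
|Z| = √(92.0² + 42.4²) = 101 Ω
∠Z = arctan(-42.4/92.0) = -24.8°
cos φ = cos(-24.8°) = 0.908

0.908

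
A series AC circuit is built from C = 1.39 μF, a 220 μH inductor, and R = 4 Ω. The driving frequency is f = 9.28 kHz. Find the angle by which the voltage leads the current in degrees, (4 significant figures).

6.975°

ω = 2πf = 58310 rad/s
X_L = ωL = 12.83 Ω
X_C = 1/(ωC) = 12.34 Ω
Net reactance X = X_L − X_C = 0.4894 Ω
Z = 4.000 + j0.4894 Ω
|Z| = √(4.000² + 0.4894²) = 4.030 Ω
∠Z = arctan(0.4894/4.000) = 6.975°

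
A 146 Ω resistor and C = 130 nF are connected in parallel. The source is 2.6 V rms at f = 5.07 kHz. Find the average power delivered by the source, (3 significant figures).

ω = 2πf = 31860 rad/s
X_C = 1/(ωC) = 241 Ω
Parallel: admittances add. Y = 1/R + jωC
Y = (0.00685 + j0.00414) S
|Y| = 0.00800 S → |Z| = 1/|Y| = 125 Ω, ∠Z = −∠Y = -31.2°
I = V/|Z| = 20.8 mA
P = VI cos φ = 2.6 × 0.0208 × cos(-31.2°) = 46.3 mW

46.3 mW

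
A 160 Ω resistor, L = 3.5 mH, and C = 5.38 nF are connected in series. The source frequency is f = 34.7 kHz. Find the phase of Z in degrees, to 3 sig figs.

ω = 2πf = 218000 rad/s
X_L = ωL = 763 Ω
X_C = 1/(ωC) = 853 Ω
Net reactance X = X_L − X_C = -89.4 Ω
Z = 160 − j89.4 Ω
|Z| = √(160² + 89.4²) = 183 Ω
∠Z = arctan(-89.4/160) = -29.2°

-29.2°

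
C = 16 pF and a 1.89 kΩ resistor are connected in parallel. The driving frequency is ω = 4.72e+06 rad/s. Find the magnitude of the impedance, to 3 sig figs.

X_C = 1/(ωC) = 13200 Ω
Parallel: admittances add. Y = 1/R + jωC
Y = (0.000529 + j7.55e-05) S
|Y| = 0.000534 S → |Z| = 1/|Y| = 1870 Ω, ∠Z = −∠Y = -8.12°

1870 Ω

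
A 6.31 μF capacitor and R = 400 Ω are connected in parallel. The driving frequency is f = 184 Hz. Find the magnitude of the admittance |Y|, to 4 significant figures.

7.712 mS

ω = 2πf = 1156 rad/s
X_C = 1/(ωC) = 137.1 Ω
Parallel: admittances add. Y = 1/R + jωC
Y = (0.002500 + j0.007295) S
|Y| = 0.007712 S → |Z| = 1/|Y| = 129.7 Ω, ∠Z = −∠Y = -71.08°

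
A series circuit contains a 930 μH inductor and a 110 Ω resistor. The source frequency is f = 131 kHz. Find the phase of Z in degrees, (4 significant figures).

81.82°

ω = 2πf = 823100 rad/s
X_L = ωL = 765.5 Ω
Z = 110.0 + j765.5 Ω
|Z| = √(110.0² + 765.5²) = 773.3 Ω
∠Z = arctan(765.5/110.0) = 81.82°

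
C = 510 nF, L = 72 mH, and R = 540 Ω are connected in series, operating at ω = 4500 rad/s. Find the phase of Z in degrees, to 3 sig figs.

X_L = ωL = 324 Ω
X_C = 1/(ωC) = 436 Ω
Net reactance X = X_L − X_C = -112 Ω
Z = 540 − j112 Ω
|Z| = √(540² + 112²) = 551 Ω
∠Z = arctan(-112/540) = -11.7°

-11.7°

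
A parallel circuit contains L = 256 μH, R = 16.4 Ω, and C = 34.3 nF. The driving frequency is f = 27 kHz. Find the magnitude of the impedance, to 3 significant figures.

ω = 2πf = 169600 rad/s
X_L = ωL = 43.4 Ω
X_C = 1/(ωC) = 172 Ω
Parallel: admittances add. Y = 1/R + 1/(jωL) + jωC
Y = (0.0610 − j0.0172) S
|Y| = 0.0634 S → |Z| = 1/|Y| = 15.8 Ω, ∠Z = −∠Y = 15.8°

15.8 Ω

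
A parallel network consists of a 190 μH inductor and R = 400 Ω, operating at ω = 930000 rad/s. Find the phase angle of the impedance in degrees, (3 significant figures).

66.2°

X_L = ωL = 177 Ω
Parallel: admittances add. Y = 1/R + 1/(jωL)
Y = (0.00250 − j0.00566) S
|Y| = 0.00619 S → |Z| = 1/|Y| = 162 Ω, ∠Z = −∠Y = 66.2°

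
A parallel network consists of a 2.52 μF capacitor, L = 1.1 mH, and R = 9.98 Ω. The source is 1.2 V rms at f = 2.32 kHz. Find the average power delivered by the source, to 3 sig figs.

ω = 2πf = 14580 rad/s
X_L = ωL = 16.0 Ω
X_C = 1/(ωC) = 27.2 Ω
Parallel: admittances add. Y = 1/R + 1/(jωL) + jωC
Y = (0.100 − j0.0256) S
|Y| = 0.103 S → |Z| = 1/|Y| = 9.67 Ω, ∠Z = −∠Y = 14.3°
I = V/|Z| = 124 mA
P = VI cos φ = 1.2 × 0.124 × cos(14.3°) = 144 mW

144 mW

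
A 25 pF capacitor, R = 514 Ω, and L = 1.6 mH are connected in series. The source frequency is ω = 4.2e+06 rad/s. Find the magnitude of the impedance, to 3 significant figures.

2850 Ω

X_L = ωL = 6720 Ω
X_C = 1/(ωC) = 9520 Ω
Net reactance X = X_L − X_C = -2800 Ω
Z = 514 − j2800 Ω
|Z| = √(514² + 2800²) = 2850 Ω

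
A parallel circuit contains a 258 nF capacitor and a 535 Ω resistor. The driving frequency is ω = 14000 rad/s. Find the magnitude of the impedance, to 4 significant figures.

245.9 Ω

X_C = 1/(ωC) = 276.9 Ω
Parallel: admittances add. Y = 1/R + jωC
Y = (0.001869 + j0.003612) S
|Y| = 0.004067 S → |Z| = 1/|Y| = 245.9 Ω, ∠Z = −∠Y = -62.64°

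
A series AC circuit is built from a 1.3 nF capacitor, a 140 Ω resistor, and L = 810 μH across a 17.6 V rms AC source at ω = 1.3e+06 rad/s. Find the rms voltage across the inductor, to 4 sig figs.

38.44 V

X_L = ωL = 1053 Ω
X_C = 1/(ωC) = 591.7 Ω
Net reactance X = X_L − X_C = 461.3 Ω
Z = 140.0 + j461.3 Ω
|Z| = √(140.0² + 461.3²) = 482.1 Ω
I = V/|Z| = 36.51 mA
V_L = I·|Z_L| = 0.03651 × 1053 = 38.44 V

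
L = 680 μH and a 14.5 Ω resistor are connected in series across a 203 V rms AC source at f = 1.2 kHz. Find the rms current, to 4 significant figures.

13.20 A

ω = 2πf = 7540 rad/s
X_L = ωL = 5.127 Ω
Z = 14.50 + j5.127 Ω
|Z| = √(14.50² + 5.127²) = 15.38 Ω
I = V/|Z| = 203/15.38 = 13.20 A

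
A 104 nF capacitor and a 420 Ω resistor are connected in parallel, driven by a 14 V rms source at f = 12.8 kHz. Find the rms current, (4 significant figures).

ω = 2πf = 80420 rad/s
X_C = 1/(ωC) = 119.6 Ω
Parallel: admittances add. Y = 1/R + jωC
Y = (0.002381 + j0.008364) S
|Y| = 0.008696 S → |Z| = 1/|Y| = 115.0 Ω, ∠Z = −∠Y = -74.11°
I = V/|Z| = 14/115.0 = 121.8 mA

121.8 mA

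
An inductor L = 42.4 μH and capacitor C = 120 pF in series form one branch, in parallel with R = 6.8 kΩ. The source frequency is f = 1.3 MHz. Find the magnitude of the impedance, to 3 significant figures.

671 Ω

ω = 2πf = 8.168e+06 rad/s
X_L = ωL = 346 Ω
X_C = 1/(ωC) = 1020 Ω
Branch 1: Z₁ = R = 6800 Ω
Branch 2 (series LC): Z₂ = j(X_L − X_C) = −j674 Ω
Parallel: Z = Z₁Z₂/(Z₁+Z₂), |Z| = 671 Ω, ∠Z = -84.3°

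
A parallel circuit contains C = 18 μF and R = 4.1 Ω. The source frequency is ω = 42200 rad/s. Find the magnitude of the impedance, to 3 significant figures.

1.25 Ω

X_C = 1/(ωC) = 1.32 Ω
Parallel: admittances add. Y = 1/R + jωC
Y = (0.244 + j0.760) S
|Y| = 0.798 S → |Z| = 1/|Y| = 1.25 Ω, ∠Z = −∠Y = -72.2°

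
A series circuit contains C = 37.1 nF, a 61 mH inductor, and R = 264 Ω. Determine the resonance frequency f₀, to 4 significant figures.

3.346 kHz

ω₀ = 1/√(LC) = 1/√(0.061 × 3.71e-08) = 21020 rad/s
f₀ = ω₀/(2π) = 3.346 kHz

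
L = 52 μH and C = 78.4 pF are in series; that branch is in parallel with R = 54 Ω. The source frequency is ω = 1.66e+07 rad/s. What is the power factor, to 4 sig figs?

0.8690

X_L = ωL = 863.2 Ω
X_C = 1/(ωC) = 768.4 Ω
Branch 1: Z₁ = R = 54.00 Ω
Branch 2 (series LC): Z₂ = j(X_L − X_C) = j94.82 Ω
Parallel: Z = Z₁Z₂/(Z₁+Z₂), |Z| = 46.92 Ω, ∠Z = 29.66°
cos φ = cos(29.66°) = 0.8690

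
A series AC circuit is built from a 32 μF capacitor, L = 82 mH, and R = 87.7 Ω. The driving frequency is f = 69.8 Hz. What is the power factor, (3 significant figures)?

0.928

ω = 2πf = 438.6 rad/s
X_L = ωL = 36.0 Ω
X_C = 1/(ωC) = 71.3 Ω
Net reactance X = X_L − X_C = -35.3 Ω
Z = 87.7 − j35.3 Ω
|Z| = √(87.7² + 35.3²) = 94.5 Ω
∠Z = arctan(-35.3/87.7) = -21.9°
cos φ = cos(-21.9°) = 0.928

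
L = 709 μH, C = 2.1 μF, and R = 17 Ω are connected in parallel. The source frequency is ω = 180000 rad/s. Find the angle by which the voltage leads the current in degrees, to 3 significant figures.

X_L = ωL = 128 Ω
X_C = 1/(ωC) = 2.65 Ω
Parallel: admittances add. Y = 1/R + 1/(jωL) + jωC
Y = (0.0588 + j0.370) S
|Y| = 0.375 S → |Z| = 1/|Y| = 2.67 Ω, ∠Z = −∠Y = -81.0°

-81.0°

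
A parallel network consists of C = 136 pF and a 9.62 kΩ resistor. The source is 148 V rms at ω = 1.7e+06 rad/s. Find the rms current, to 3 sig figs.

X_C = 1/(ωC) = 4330 Ω
Parallel: admittances add. Y = 1/R + jωC
Y = (0.000104 + j0.000231) S
|Y| = 0.000253 S → |Z| = 1/|Y| = 3940 Ω, ∠Z = −∠Y = -65.8°
I = V/|Z| = 148/3940 = 37.5 mA

37.5 mA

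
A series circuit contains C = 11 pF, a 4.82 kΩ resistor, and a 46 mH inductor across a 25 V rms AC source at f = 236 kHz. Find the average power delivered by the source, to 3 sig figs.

42.5 mW

ω = 2πf = 1.483e+06 rad/s
X_L = ωL = 68200 Ω
X_C = 1/(ωC) = 61300 Ω
Net reactance X = X_L − X_C = 6900 Ω
Z = 4820 + j6900 Ω
|Z| = √(4820² + 6900²) = 8420 Ω
∠Z = arctan(6900/4820) = 55.1°
I = V/|Z| = 2.97 mA
P = VI cos φ = 25 × 0.00297 × cos(55.1°) = 42.5 mW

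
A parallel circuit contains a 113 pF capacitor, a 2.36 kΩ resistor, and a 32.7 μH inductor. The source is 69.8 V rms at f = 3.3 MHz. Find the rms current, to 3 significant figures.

67.4 mA

ω = 2πf = 2.073e+07 rad/s
X_L = ωL = 678 Ω
X_C = 1/(ωC) = 427 Ω
Parallel: admittances add. Y = 1/R + 1/(jωL) + jωC
Y = (0.000424 + j0.000868) S
|Y| = 0.000966 S → |Z| = 1/|Y| = 1040 Ω, ∠Z = −∠Y = -64.0°
I = V/|Z| = 69.8/1040 = 67.4 mA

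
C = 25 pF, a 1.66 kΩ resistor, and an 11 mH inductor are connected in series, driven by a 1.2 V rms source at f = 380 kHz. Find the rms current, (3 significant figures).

124 μA

ω = 2πf = 2.388e+06 rad/s
X_L = ωL = 26300 Ω
X_C = 1/(ωC) = 16800 Ω
Net reactance X = X_L − X_C = 9510 Ω
Z = 1660 + j9510 Ω
|Z| = √(1660² + 9510²) = 9650 Ω
I = V/|Z| = 1.2/9650 = 124 μA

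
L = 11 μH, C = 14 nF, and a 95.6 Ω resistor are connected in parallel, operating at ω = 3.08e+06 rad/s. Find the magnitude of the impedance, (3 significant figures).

X_L = ωL = 33.9 Ω
X_C = 1/(ωC) = 23.2 Ω
Parallel: admittances add. Y = 1/R + 1/(jωL) + jωC
Y = (0.0105 + j0.0136) S
|Y| = 0.0172 S → |Z| = 1/|Y| = 58.3 Ω, ∠Z = −∠Y = -52.4°

58.3 Ω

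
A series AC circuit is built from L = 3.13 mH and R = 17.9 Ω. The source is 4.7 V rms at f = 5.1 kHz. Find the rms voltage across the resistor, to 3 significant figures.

0.826 V

ω = 2πf = 32040 rad/s
X_L = ωL = 100 Ω
Z = 17.9 + j100 Ω
|Z| = √(17.9² + 100²) = 102 Ω
I = V/|Z| = 46.1 mA
V_R = I·|Z_R| = 0.0461 × 17.9 = 0.826 V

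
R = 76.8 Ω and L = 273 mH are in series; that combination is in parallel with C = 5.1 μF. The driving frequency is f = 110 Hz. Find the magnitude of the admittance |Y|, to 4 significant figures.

2.114 mS

ω = 2πf = 691.2 rad/s
X_L = ωL = 188.7 Ω
X_C = 1/(ωC) = 283.7 Ω
Branch 1 (R+jX_L): Z₁ = 76.80 + j188.7 Ω, |Z₁| = 203.7 Ω
Branch 2 (−jX_C): Z₂ = −j283.7 Ω
Parallel: Z = Z₁Z₂/(Z₁+Z₂), |Z| = 473.1 Ω, ∠Z = 28.90°
|Y| = 1/|Z| = 2.114 mS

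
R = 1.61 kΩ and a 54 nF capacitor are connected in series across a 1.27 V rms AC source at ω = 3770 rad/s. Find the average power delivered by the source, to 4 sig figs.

97.18 μW

X_C = 1/(ωC) = 4912 Ω
Z = 1610 − j4912 Ω
|Z| = √(1610² + 4912²) = 5169 Ω
∠Z = arctan(-4912/1610) = -71.85°
I = V/|Z| = 245.7 μA
P = VI cos φ = 1.27 × 0.0002457 × cos(-71.85°) = 97.18 μW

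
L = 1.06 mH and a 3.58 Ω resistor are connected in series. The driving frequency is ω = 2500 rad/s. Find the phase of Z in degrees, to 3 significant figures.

36.5°

X_L = ωL = 2.65 Ω
Z = 3.58 + j2.65 Ω
|Z| = √(3.58² + 2.65²) = 4.45 Ω
∠Z = arctan(2.65/3.58) = 36.5°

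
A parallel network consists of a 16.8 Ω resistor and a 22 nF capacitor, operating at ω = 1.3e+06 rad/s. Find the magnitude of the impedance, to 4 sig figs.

X_C = 1/(ωC) = 34.97 Ω
Parallel: admittances add. Y = 1/R + jωC
Y = (0.05952 + j0.02860) S
|Y| = 0.06604 S → |Z| = 1/|Y| = 15.14 Ω, ∠Z = −∠Y = -25.66°

15.14 Ω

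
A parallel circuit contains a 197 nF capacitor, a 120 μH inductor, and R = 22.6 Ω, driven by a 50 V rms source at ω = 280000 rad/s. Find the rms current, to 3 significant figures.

2.55 A

X_L = ωL = 33.6 Ω
X_C = 1/(ωC) = 18.1 Ω
Parallel: admittances add. Y = 1/R + 1/(jωL) + jωC
Y = (0.0442 + j0.0254) S
|Y| = 0.0510 S → |Z| = 1/|Y| = 19.6 Ω, ∠Z = −∠Y = -29.9°
I = V/|Z| = 50/19.6 = 2.55 A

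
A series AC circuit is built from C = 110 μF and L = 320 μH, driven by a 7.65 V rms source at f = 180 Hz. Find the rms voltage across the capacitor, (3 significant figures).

8.01 V

ω = 2πf = 1131 rad/s
X_L = ωL = 0.362 Ω
X_C = 1/(ωC) = 8.04 Ω
Net reactance X = X_L − X_C = -7.68 Ω
Z = − j7.68 Ω
|Z| = √(0² + 7.68²) = 7.68 Ω
I = V/|Z| = 997 mA
V_C = I·|Z_C| = 0.997 × 8.04 = 8.01 V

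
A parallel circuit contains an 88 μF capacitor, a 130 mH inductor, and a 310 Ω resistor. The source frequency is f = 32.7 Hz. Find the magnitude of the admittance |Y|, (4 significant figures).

19.63 mS

ω = 2πf = 205.5 rad/s
X_L = ωL = 26.71 Ω
X_C = 1/(ωC) = 55.31 Ω
Parallel: admittances add. Y = 1/R + 1/(jωL) + jωC
Y = (0.003226 − j0.01936) S
|Y| = 0.01963 S → |Z| = 1/|Y| = 50.95 Ω, ∠Z = −∠Y = 80.54°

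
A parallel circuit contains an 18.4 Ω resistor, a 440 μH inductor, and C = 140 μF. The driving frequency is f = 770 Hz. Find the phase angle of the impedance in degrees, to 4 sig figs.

-75.33°

ω = 2πf = 4838 rad/s
X_L = ωL = 2.129 Ω
X_C = 1/(ωC) = 1.476 Ω
Parallel: admittances add. Y = 1/R + 1/(jωL) + jωC
Y = (0.05435 + j0.2076) S
|Y| = 0.2146 S → |Z| = 1/|Y| = 4.661 Ω, ∠Z = −∠Y = -75.33°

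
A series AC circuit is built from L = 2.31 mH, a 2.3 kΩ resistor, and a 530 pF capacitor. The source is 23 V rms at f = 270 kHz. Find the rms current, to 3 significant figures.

6.34 mA

ω = 2πf = 1.696e+06 rad/s
X_L = ωL = 3920 Ω
X_C = 1/(ωC) = 1110 Ω
Net reactance X = X_L − X_C = 2810 Ω
Z = 2300 + j2810 Ω
|Z| = √(2300² + 2810²) = 3630 Ω
I = V/|Z| = 23/3630 = 6.34 mA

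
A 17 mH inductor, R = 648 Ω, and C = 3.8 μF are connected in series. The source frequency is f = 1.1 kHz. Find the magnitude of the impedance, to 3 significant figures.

ω = 2πf = 6912 rad/s
X_L = ωL = 117 Ω
X_C = 1/(ωC) = 38.1 Ω
Net reactance X = X_L − X_C = 79.4 Ω
Z = 648 + j79.4 Ω
|Z| = √(648² + 79.4²) = 653 Ω

653 Ω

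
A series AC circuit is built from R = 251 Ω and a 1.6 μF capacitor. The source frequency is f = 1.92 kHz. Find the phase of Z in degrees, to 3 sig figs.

-11.7°

ω = 2πf = 12060 rad/s
X_C = 1/(ωC) = 51.8 Ω
Z = 251 − j51.8 Ω
|Z| = √(251² + 51.8²) = 256 Ω
∠Z = arctan(-51.8/251) = -11.7°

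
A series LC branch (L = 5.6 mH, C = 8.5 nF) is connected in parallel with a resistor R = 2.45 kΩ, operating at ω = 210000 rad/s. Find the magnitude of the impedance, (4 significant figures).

597.2 Ω

X_L = ωL = 1176 Ω
X_C = 1/(ωC) = 560.2 Ω
Branch 1: Z₁ = R = 2450 Ω
Branch 2 (series LC): Z₂ = j(X_L − X_C) = j615.8 Ω
Parallel: Z = Z₁Z₂/(Z₁+Z₂), |Z| = 597.2 Ω, ∠Z = 75.89°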